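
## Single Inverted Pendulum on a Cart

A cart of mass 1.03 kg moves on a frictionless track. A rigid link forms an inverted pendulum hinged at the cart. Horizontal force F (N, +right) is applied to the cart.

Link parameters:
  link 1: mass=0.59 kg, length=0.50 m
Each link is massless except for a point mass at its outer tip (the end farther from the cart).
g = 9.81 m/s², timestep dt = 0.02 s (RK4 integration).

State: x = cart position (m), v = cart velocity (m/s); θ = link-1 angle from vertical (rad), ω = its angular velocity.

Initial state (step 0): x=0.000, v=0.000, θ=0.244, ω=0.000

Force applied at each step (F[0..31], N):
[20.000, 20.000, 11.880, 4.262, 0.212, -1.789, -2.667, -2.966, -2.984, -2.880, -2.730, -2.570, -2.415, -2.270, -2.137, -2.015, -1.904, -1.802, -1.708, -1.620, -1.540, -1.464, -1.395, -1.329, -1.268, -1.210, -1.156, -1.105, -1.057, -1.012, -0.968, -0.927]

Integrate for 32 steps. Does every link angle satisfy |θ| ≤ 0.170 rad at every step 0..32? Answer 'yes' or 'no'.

apply F[0]=+20.000 → step 1: x=0.004, v=0.351, θ=0.238, ω=-0.587
apply F[1]=+20.000 → step 2: x=0.014, v=0.705, θ=0.220, ω=-1.187
apply F[2]=+11.880 → step 3: x=0.030, v=0.910, θ=0.194, ω=-1.507
apply F[3]=+4.262 → step 4: x=0.049, v=0.974, θ=0.163, ω=-1.564
apply F[4]=+0.212 → step 5: x=0.068, v=0.964, θ=0.132, ω=-1.487
apply F[5]=-1.789 → step 6: x=0.087, v=0.918, θ=0.104, ω=-1.349
apply F[6]=-2.667 → step 7: x=0.105, v=0.857, θ=0.079, ω=-1.192
apply F[7]=-2.966 → step 8: x=0.121, v=0.793, θ=0.056, ω=-1.037
apply F[8]=-2.984 → step 9: x=0.137, v=0.730, θ=0.037, ω=-0.893
apply F[9]=-2.880 → step 10: x=0.151, v=0.671, θ=0.021, ω=-0.764
apply F[10]=-2.730 → step 11: x=0.164, v=0.616, θ=0.006, ω=-0.650
apply F[11]=-2.570 → step 12: x=0.175, v=0.566, θ=-0.006, ω=-0.550
apply F[12]=-2.415 → step 13: x=0.186, v=0.521, θ=-0.016, ω=-0.463
apply F[13]=-2.270 → step 14: x=0.196, v=0.479, θ=-0.024, ω=-0.387
apply F[14]=-2.137 → step 15: x=0.205, v=0.441, θ=-0.031, ω=-0.321
apply F[15]=-2.015 → step 16: x=0.214, v=0.405, θ=-0.037, ω=-0.264
apply F[16]=-1.904 → step 17: x=0.222, v=0.373, θ=-0.042, ω=-0.215
apply F[17]=-1.802 → step 18: x=0.229, v=0.343, θ=-0.046, ω=-0.172
apply F[18]=-1.708 → step 19: x=0.235, v=0.315, θ=-0.049, ω=-0.135
apply F[19]=-1.620 → step 20: x=0.241, v=0.289, θ=-0.051, ω=-0.103
apply F[20]=-1.540 → step 21: x=0.247, v=0.265, θ=-0.053, ω=-0.076
apply F[21]=-1.464 → step 22: x=0.252, v=0.243, θ=-0.054, ω=-0.052
apply F[22]=-1.395 → step 23: x=0.257, v=0.222, θ=-0.055, ω=-0.032
apply F[23]=-1.329 → step 24: x=0.261, v=0.202, θ=-0.056, ω=-0.014
apply F[24]=-1.268 → step 25: x=0.265, v=0.184, θ=-0.056, ω=0.001
apply F[25]=-1.210 → step 26: x=0.268, v=0.167, θ=-0.056, ω=0.013
apply F[26]=-1.156 → step 27: x=0.271, v=0.150, θ=-0.055, ω=0.024
apply F[27]=-1.105 → step 28: x=0.274, v=0.135, θ=-0.055, ω=0.033
apply F[28]=-1.057 → step 29: x=0.277, v=0.121, θ=-0.054, ω=0.040
apply F[29]=-1.012 → step 30: x=0.279, v=0.107, θ=-0.053, ω=0.047
apply F[30]=-0.968 → step 31: x=0.281, v=0.094, θ=-0.052, ω=0.052
apply F[31]=-0.927 → step 32: x=0.283, v=0.082, θ=-0.051, ω=0.056
Max |angle| over trajectory = 0.244 rad; bound = 0.170 → exceeded.

Answer: no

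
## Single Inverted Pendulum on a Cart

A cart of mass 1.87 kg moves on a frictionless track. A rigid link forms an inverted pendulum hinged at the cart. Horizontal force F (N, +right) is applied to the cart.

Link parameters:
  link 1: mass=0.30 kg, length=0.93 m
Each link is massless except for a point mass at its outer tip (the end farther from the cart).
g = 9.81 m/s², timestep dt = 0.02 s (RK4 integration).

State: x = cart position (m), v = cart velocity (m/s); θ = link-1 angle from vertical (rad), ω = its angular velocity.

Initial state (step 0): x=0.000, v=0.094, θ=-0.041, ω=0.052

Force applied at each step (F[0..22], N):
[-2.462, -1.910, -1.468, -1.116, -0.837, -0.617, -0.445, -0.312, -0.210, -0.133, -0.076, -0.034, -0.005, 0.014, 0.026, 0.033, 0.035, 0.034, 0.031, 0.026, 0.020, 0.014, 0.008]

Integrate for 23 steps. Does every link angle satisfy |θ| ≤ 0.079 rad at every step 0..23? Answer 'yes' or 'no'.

apply F[0]=-2.462 → step 1: x=0.002, v=0.069, θ=-0.040, ω=0.070
apply F[1]=-1.910 → step 2: x=0.003, v=0.050, θ=-0.038, ω=0.083
apply F[2]=-1.468 → step 3: x=0.004, v=0.035, θ=-0.037, ω=0.091
apply F[3]=-1.116 → step 4: x=0.004, v=0.024, θ=-0.035, ω=0.095
apply F[4]=-0.837 → step 5: x=0.005, v=0.017, θ=-0.033, ω=0.096
apply F[5]=-0.617 → step 6: x=0.005, v=0.011, θ=-0.031, ω=0.095
apply F[6]=-0.445 → step 7: x=0.005, v=0.007, θ=-0.029, ω=0.093
apply F[7]=-0.312 → step 8: x=0.005, v=0.005, θ=-0.027, ω=0.090
apply F[8]=-0.210 → step 9: x=0.005, v=0.003, θ=-0.025, ω=0.086
apply F[9]=-0.133 → step 10: x=0.005, v=0.003, θ=-0.024, ω=0.081
apply F[10]=-0.076 → step 11: x=0.005, v=0.002, θ=-0.022, ω=0.077
apply F[11]=-0.034 → step 12: x=0.005, v=0.003, θ=-0.021, ω=0.072
apply F[12]=-0.005 → step 13: x=0.006, v=0.003, θ=-0.019, ω=0.067
apply F[13]=+0.014 → step 14: x=0.006, v=0.004, θ=-0.018, ω=0.062
apply F[14]=+0.026 → step 15: x=0.006, v=0.005, θ=-0.017, ω=0.058
apply F[15]=+0.033 → step 16: x=0.006, v=0.006, θ=-0.016, ω=0.053
apply F[16]=+0.035 → step 17: x=0.006, v=0.007, θ=-0.015, ω=0.049
apply F[17]=+0.034 → step 18: x=0.006, v=0.007, θ=-0.014, ω=0.045
apply F[18]=+0.031 → step 19: x=0.006, v=0.008, θ=-0.013, ω=0.042
apply F[19]=+0.026 → step 20: x=0.006, v=0.009, θ=-0.012, ω=0.038
apply F[20]=+0.020 → step 21: x=0.007, v=0.009, θ=-0.011, ω=0.035
apply F[21]=+0.014 → step 22: x=0.007, v=0.010, θ=-0.011, ω=0.033
apply F[22]=+0.008 → step 23: x=0.007, v=0.010, θ=-0.010, ω=0.030
Max |angle| over trajectory = 0.041 rad; bound = 0.079 → within bound.

Answer: yes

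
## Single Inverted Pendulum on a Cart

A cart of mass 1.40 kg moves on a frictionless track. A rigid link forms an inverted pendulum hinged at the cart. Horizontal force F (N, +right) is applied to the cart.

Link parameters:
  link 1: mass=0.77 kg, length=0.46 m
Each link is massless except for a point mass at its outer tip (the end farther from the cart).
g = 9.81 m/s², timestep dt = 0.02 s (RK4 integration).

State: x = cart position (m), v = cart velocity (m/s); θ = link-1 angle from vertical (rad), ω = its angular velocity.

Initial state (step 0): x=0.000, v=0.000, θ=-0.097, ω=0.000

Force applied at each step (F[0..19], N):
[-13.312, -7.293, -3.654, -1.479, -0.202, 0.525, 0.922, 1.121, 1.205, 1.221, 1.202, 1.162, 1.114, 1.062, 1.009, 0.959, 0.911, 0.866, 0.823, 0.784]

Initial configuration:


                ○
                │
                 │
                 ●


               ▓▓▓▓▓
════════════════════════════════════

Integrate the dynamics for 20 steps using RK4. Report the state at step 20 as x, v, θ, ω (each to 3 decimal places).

Answer: x=-0.087, v=-0.109, θ=0.018, ω=0.043

Derivation:
apply F[0]=-13.312 → step 1: x=-0.002, v=-0.179, θ=-0.094, ω=0.347
apply F[1]=-7.293 → step 2: x=-0.006, v=-0.273, θ=-0.085, ω=0.512
apply F[2]=-3.654 → step 3: x=-0.012, v=-0.317, θ=-0.074, ω=0.573
apply F[3]=-1.479 → step 4: x=-0.019, v=-0.331, θ=-0.063, ω=0.574
apply F[4]=-0.202 → step 5: x=-0.025, v=-0.328, θ=-0.052, ω=0.543
apply F[5]=+0.525 → step 6: x=-0.032, v=-0.315, θ=-0.041, ω=0.496
apply F[6]=+0.922 → step 7: x=-0.038, v=-0.298, θ=-0.032, ω=0.444
apply F[7]=+1.121 → step 8: x=-0.044, v=-0.279, θ=-0.023, ω=0.391
apply F[8]=+1.205 → step 9: x=-0.049, v=-0.260, θ=-0.016, ω=0.340
apply F[9]=+1.221 → step 10: x=-0.054, v=-0.241, θ=-0.010, ω=0.294
apply F[10]=+1.202 → step 11: x=-0.059, v=-0.223, θ=-0.004, ω=0.252
apply F[11]=+1.162 → step 12: x=-0.063, v=-0.206, θ=0.000, ω=0.215
apply F[12]=+1.114 → step 13: x=-0.067, v=-0.191, θ=0.004, ω=0.182
apply F[13]=+1.062 → step 14: x=-0.071, v=-0.176, θ=0.008, ω=0.153
apply F[14]=+1.009 → step 15: x=-0.074, v=-0.163, θ=0.010, ω=0.127
apply F[15]=+0.959 → step 16: x=-0.077, v=-0.150, θ=0.013, ω=0.105
apply F[16]=+0.911 → step 17: x=-0.080, v=-0.139, θ=0.015, ω=0.086
apply F[17]=+0.866 → step 18: x=-0.083, v=-0.128, θ=0.016, ω=0.069
apply F[18]=+0.823 → step 19: x=-0.085, v=-0.118, θ=0.017, ω=0.055
apply F[19]=+0.784 → step 20: x=-0.087, v=-0.109, θ=0.018, ω=0.043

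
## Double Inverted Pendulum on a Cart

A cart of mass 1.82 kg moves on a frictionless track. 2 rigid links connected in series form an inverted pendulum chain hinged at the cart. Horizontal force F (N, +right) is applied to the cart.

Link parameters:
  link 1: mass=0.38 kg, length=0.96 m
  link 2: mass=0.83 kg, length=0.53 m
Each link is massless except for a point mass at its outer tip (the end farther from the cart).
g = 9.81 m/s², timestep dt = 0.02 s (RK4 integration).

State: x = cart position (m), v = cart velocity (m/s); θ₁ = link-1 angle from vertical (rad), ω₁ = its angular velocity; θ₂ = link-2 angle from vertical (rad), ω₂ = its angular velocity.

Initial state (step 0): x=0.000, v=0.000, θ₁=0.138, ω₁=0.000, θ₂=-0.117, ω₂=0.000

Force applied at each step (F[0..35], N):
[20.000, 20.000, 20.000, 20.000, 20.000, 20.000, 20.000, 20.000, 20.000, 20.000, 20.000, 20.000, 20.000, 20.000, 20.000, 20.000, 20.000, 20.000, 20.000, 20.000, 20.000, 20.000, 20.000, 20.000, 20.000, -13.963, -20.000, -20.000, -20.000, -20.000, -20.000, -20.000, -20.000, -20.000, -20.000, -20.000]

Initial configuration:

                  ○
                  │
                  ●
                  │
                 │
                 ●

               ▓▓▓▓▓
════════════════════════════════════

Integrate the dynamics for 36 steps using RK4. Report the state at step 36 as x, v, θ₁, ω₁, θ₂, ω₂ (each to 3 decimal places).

Answer: x=1.860, v=0.468, θ₁=-2.308, ω₁=-6.297, θ₂=-1.333, ω₂=-5.939

Derivation:
apply F[0]=+20.000 → step 1: x=0.002, v=0.202, θ₁=0.137, ω₁=-0.072, θ₂=-0.120, ω₂=-0.296
apply F[1]=+20.000 → step 2: x=0.008, v=0.404, θ₁=0.135, ω₁=-0.145, θ₂=-0.129, ω₂=-0.593
apply F[2]=+20.000 → step 3: x=0.018, v=0.608, θ₁=0.131, ω₁=-0.219, θ₂=-0.144, ω₂=-0.893
apply F[3]=+20.000 → step 4: x=0.032, v=0.812, θ₁=0.126, ω₁=-0.296, θ₂=-0.165, ω₂=-1.197
apply F[4]=+20.000 → step 5: x=0.051, v=1.018, θ₁=0.120, ω₁=-0.376, θ₂=-0.192, ω₂=-1.503
apply F[5]=+20.000 → step 6: x=0.073, v=1.225, θ₁=0.111, ω₁=-0.464, θ₂=-0.225, ω₂=-1.810
apply F[6]=+20.000 → step 7: x=0.100, v=1.434, θ₁=0.101, ω₁=-0.561, θ₂=-0.264, ω₂=-2.115
apply F[7]=+20.000 → step 8: x=0.130, v=1.646, θ₁=0.089, ω₁=-0.670, θ₂=-0.309, ω₂=-2.412
apply F[8]=+20.000 → step 9: x=0.166, v=1.859, θ₁=0.074, ω₁=-0.797, θ₂=-0.360, ω₂=-2.697
apply F[9]=+20.000 → step 10: x=0.205, v=2.074, θ₁=0.057, ω₁=-0.944, θ₂=-0.417, ω₂=-2.962
apply F[10]=+20.000 → step 11: x=0.249, v=2.292, θ₁=0.036, ω₁=-1.115, θ₂=-0.479, ω₂=-3.201
apply F[11]=+20.000 → step 12: x=0.297, v=2.510, θ₁=0.012, ω₁=-1.313, θ₂=-0.545, ω₂=-3.406
apply F[12]=+20.000 → step 13: x=0.349, v=2.730, θ₁=-0.017, ω₁=-1.541, θ₂=-0.615, ω₂=-3.569
apply F[13]=+20.000 → step 14: x=0.406, v=2.951, θ₁=-0.050, ω₁=-1.799, θ₂=-0.687, ω₂=-3.684
apply F[14]=+20.000 → step 15: x=0.467, v=3.171, θ₁=-0.089, ω₁=-2.089, θ₂=-0.762, ω₂=-3.742
apply F[15]=+20.000 → step 16: x=0.533, v=3.391, θ₁=-0.134, ω₁=-2.409, θ₂=-0.836, ω₂=-3.731
apply F[16]=+20.000 → step 17: x=0.603, v=3.608, θ₁=-0.185, ω₁=-2.758, θ₂=-0.910, ω₂=-3.643
apply F[17]=+20.000 → step 18: x=0.677, v=3.821, θ₁=-0.244, ω₁=-3.134, θ₂=-0.982, ω₂=-3.462
apply F[18]=+20.000 → step 19: x=0.755, v=4.028, θ₁=-0.311, ω₁=-3.534, θ₂=-1.048, ω₂=-3.176
apply F[19]=+20.000 → step 20: x=0.838, v=4.225, θ₁=-0.386, ω₁=-3.955, θ₂=-1.108, ω₂=-2.770
apply F[20]=+20.000 → step 21: x=0.924, v=4.406, θ₁=-0.469, ω₁=-4.399, θ₂=-1.158, ω₂=-2.229
apply F[21]=+20.000 → step 22: x=1.014, v=4.565, θ₁=-0.562, ω₁=-4.866, θ₂=-1.196, ω₂=-1.541
apply F[22]=+20.000 → step 23: x=1.107, v=4.689, θ₁=-0.664, ω₁=-5.358, θ₂=-1.219, ω₂=-0.702
apply F[23]=+20.000 → step 24: x=1.201, v=4.761, θ₁=-0.776, ω₁=-5.871, θ₂=-1.223, ω₂=0.267
apply F[24]=+20.000 → step 25: x=1.297, v=4.756, θ₁=-0.899, ω₁=-6.375, θ₂=-1.208, ω₂=1.271
apply F[25]=-13.963 → step 26: x=1.388, v=4.401, θ₁=-1.028, ω₁=-6.520, θ₂=-1.177, ω₂=1.773
apply F[26]=-20.000 → step 27: x=1.472, v=3.966, θ₁=-1.159, ω₁=-6.549, θ₂=-1.139, ω₂=1.915
apply F[27]=-20.000 → step 28: x=1.547, v=3.525, θ₁=-1.289, ω₁=-6.501, θ₂=-1.103, ω₂=1.699
apply F[28]=-20.000 → step 29: x=1.613, v=3.102, θ₁=-1.419, ω₁=-6.422, θ₂=-1.073, ω₂=1.206
apply F[29]=-20.000 → step 30: x=1.671, v=2.701, θ₁=-1.546, ω₁=-6.356, θ₂=-1.056, ω₂=0.540
apply F[30]=-20.000 → step 31: x=1.721, v=2.318, θ₁=-1.673, ω₁=-6.325, θ₂=-1.052, ω₂=-0.240
apply F[31]=-20.000 → step 32: x=1.764, v=1.945, θ₁=-1.799, ω₁=-6.328, θ₂=-1.066, ω₂=-1.122
apply F[32]=-20.000 → step 33: x=1.799, v=1.576, θ₁=-1.926, ω₁=-6.354, θ₂=-1.098, ω₂=-2.114
apply F[33]=-20.000 → step 34: x=1.827, v=1.208, θ₁=-2.054, ω₁=-6.380, θ₂=-1.151, ω₂=-3.236
apply F[34]=-20.000 → step 35: x=1.847, v=0.839, θ₁=-2.181, ω₁=-6.376, θ₂=-1.228, ω₂=-4.505
apply F[35]=-20.000 → step 36: x=1.860, v=0.468, θ₁=-2.308, ω₁=-6.297, θ₂=-1.333, ω₂=-5.939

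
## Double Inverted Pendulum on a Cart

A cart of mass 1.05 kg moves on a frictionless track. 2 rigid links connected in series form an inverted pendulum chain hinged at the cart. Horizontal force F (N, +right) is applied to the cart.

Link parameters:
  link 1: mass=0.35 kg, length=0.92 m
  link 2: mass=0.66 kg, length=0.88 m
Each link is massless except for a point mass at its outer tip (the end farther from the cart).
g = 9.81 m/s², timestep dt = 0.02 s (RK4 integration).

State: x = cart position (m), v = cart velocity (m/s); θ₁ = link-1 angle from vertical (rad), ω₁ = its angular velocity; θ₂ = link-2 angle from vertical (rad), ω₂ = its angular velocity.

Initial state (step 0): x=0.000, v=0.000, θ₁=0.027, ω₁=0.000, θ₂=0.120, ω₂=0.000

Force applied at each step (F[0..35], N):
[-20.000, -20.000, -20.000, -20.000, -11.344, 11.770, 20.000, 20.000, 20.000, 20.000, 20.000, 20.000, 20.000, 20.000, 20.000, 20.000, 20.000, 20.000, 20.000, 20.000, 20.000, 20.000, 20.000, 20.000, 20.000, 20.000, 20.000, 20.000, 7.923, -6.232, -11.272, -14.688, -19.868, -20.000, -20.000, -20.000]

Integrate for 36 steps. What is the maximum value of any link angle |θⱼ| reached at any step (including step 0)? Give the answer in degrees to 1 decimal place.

Answer: 56.3°

Derivation:
apply F[0]=-20.000 → step 1: x=-0.004, v=-0.386, θ₁=0.031, ω₁=0.391, θ₂=0.121, ω₂=0.055
apply F[1]=-20.000 → step 2: x=-0.015, v=-0.773, θ₁=0.043, ω₁=0.789, θ₂=0.122, ω₂=0.103
apply F[2]=-20.000 → step 3: x=-0.035, v=-1.162, θ₁=0.063, ω₁=1.200, θ₂=0.125, ω₂=0.139
apply F[3]=-20.000 → step 4: x=-0.062, v=-1.552, θ₁=0.091, ω₁=1.625, θ₂=0.128, ω₂=0.161
apply F[4]=-11.344 → step 5: x=-0.095, v=-1.780, θ₁=0.126, ω₁=1.889, θ₂=0.131, ω₂=0.169
apply F[5]=+11.770 → step 6: x=-0.129, v=-1.578, θ₁=0.162, ω₁=1.707, θ₂=0.134, ω₂=0.162
apply F[6]=+20.000 → step 7: x=-0.157, v=-1.233, θ₁=0.193, ω₁=1.393, θ₂=0.137, ω₂=0.133
apply F[7]=+20.000 → step 8: x=-0.178, v=-0.897, θ₁=0.218, ω₁=1.111, θ₂=0.139, ω₂=0.083
apply F[8]=+20.000 → step 9: x=-0.193, v=-0.569, θ₁=0.237, ω₁=0.856, θ₂=0.140, ω₂=0.012
apply F[9]=+20.000 → step 10: x=-0.201, v=-0.247, θ₁=0.252, ω₁=0.623, θ₂=0.140, ω₂=-0.074
apply F[10]=+20.000 → step 11: x=-0.203, v=0.071, θ₁=0.262, ω₁=0.406, θ₂=0.137, ω₂=-0.175
apply F[11]=+20.000 → step 12: x=-0.198, v=0.385, θ₁=0.268, ω₁=0.200, θ₂=0.133, ω₂=-0.287
apply F[12]=+20.000 → step 13: x=-0.187, v=0.699, θ₁=0.270, ω₁=0.002, θ₂=0.126, ω₂=-0.406
apply F[13]=+20.000 → step 14: x=-0.170, v=1.014, θ₁=0.269, ω₁=-0.193, θ₂=0.116, ω₂=-0.532
apply F[14]=+20.000 → step 15: x=-0.147, v=1.330, θ₁=0.263, ω₁=-0.389, θ₂=0.105, ω₂=-0.662
apply F[15]=+20.000 → step 16: x=-0.117, v=1.650, θ₁=0.253, ω₁=-0.592, θ₂=0.090, ω₂=-0.792
apply F[16]=+20.000 → step 17: x=-0.081, v=1.975, θ₁=0.239, ω₁=-0.804, θ₂=0.073, ω₂=-0.921
apply F[17]=+20.000 → step 18: x=-0.038, v=2.306, θ₁=0.221, ω₁=-1.031, θ₂=0.053, ω₂=-1.046
apply F[18]=+20.000 → step 19: x=0.012, v=2.644, θ₁=0.198, ω₁=-1.277, θ₂=0.031, ω₂=-1.162
apply F[19]=+20.000 → step 20: x=0.068, v=2.991, θ₁=0.169, ω₁=-1.547, θ₂=0.007, ω₂=-1.266
apply F[20]=+20.000 → step 21: x=0.131, v=3.347, θ₁=0.136, ω₁=-1.847, θ₂=-0.019, ω₂=-1.353
apply F[21]=+20.000 → step 22: x=0.202, v=3.713, θ₁=0.095, ω₁=-2.180, θ₂=-0.047, ω₂=-1.419
apply F[22]=+20.000 → step 23: x=0.280, v=4.087, θ₁=0.048, ω₁=-2.549, θ₂=-0.076, ω₂=-1.460
apply F[23]=+20.000 → step 24: x=0.365, v=4.467, θ₁=-0.007, ω₁=-2.951, θ₂=-0.105, ω₂=-1.475
apply F[24]=+20.000 → step 25: x=0.459, v=4.847, θ₁=-0.070, ω₁=-3.377, θ₂=-0.135, ω₂=-1.468
apply F[25]=+20.000 → step 26: x=0.559, v=5.216, θ₁=-0.142, ω₁=-3.809, θ₂=-0.164, ω₂=-1.454
apply F[26]=+20.000 → step 27: x=0.667, v=5.564, θ₁=-0.222, ω₁=-4.217, θ₂=-0.193, ω₂=-1.457
apply F[27]=+20.000 → step 28: x=0.781, v=5.876, θ₁=-0.310, ω₁=-4.566, θ₂=-0.223, ω₂=-1.510
apply F[28]=+7.923 → step 29: x=0.900, v=5.942, θ₁=-0.402, ω₁=-4.644, θ₂=-0.254, ω₂=-1.607
apply F[29]=-6.232 → step 30: x=1.017, v=5.761, θ₁=-0.494, ω₁=-4.500, θ₂=-0.287, ω₂=-1.694
apply F[30]=-11.272 → step 31: x=1.129, v=5.505, θ₁=-0.582, ω₁=-4.323, θ₂=-0.321, ω₂=-1.757
apply F[31]=-14.688 → step 32: x=1.237, v=5.209, θ₁=-0.667, ω₁=-4.160, θ₂=-0.357, ω₂=-1.783
apply F[32]=-19.868 → step 33: x=1.337, v=4.852, θ₁=-0.748, ω₁=-4.013, θ₂=-0.392, ω₂=-1.747
apply F[33]=-20.000 → step 34: x=1.431, v=4.506, θ₁=-0.828, ω₁=-3.920, θ₂=-0.426, ω₂=-1.685
apply F[34]=-20.000 → step 35: x=1.517, v=4.168, θ₁=-0.905, ω₁=-3.876, θ₂=-0.459, ω₂=-1.607
apply F[35]=-20.000 → step 36: x=1.597, v=3.834, θ₁=-0.983, ω₁=-3.872, θ₂=-0.491, ω₂=-1.516
Max |angle| over trajectory = 0.983 rad = 56.3°.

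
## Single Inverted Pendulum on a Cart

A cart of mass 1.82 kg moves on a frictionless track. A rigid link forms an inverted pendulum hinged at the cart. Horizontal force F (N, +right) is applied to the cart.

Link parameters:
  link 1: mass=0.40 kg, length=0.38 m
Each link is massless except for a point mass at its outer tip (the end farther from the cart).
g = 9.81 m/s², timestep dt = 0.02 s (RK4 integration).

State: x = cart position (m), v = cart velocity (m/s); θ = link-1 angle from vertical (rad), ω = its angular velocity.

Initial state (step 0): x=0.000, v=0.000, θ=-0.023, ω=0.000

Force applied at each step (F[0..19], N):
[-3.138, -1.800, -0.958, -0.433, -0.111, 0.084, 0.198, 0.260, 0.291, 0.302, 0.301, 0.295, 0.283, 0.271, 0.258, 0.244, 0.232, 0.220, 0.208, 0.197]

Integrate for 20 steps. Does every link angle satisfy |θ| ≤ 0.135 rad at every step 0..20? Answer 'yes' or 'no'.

apply F[0]=-3.138 → step 1: x=-0.000, v=-0.033, θ=-0.022, ω=0.076
apply F[1]=-1.800 → step 2: x=-0.001, v=-0.052, θ=-0.020, ω=0.115
apply F[2]=-0.958 → step 3: x=-0.002, v=-0.062, θ=-0.018, ω=0.131
apply F[3]=-0.433 → step 4: x=-0.004, v=-0.066, θ=-0.015, ω=0.133
apply F[4]=-0.111 → step 5: x=-0.005, v=-0.067, θ=-0.013, ω=0.127
apply F[5]=+0.084 → step 6: x=-0.006, v=-0.065, θ=-0.010, ω=0.118
apply F[6]=+0.198 → step 7: x=-0.008, v=-0.063, θ=-0.008, ω=0.106
apply F[7]=+0.260 → step 8: x=-0.009, v=-0.060, θ=-0.006, ω=0.094
apply F[8]=+0.291 → step 9: x=-0.010, v=-0.056, θ=-0.004, ω=0.083
apply F[9]=+0.302 → step 10: x=-0.011, v=-0.053, θ=-0.003, ω=0.072
apply F[10]=+0.301 → step 11: x=-0.012, v=-0.049, θ=-0.001, ω=0.062
apply F[11]=+0.295 → step 12: x=-0.013, v=-0.046, θ=-0.000, ω=0.053
apply F[12]=+0.283 → step 13: x=-0.014, v=-0.043, θ=0.001, ω=0.045
apply F[13]=+0.271 → step 14: x=-0.015, v=-0.040, θ=0.002, ω=0.038
apply F[14]=+0.258 → step 15: x=-0.015, v=-0.037, θ=0.002, ω=0.032
apply F[15]=+0.244 → step 16: x=-0.016, v=-0.035, θ=0.003, ω=0.026
apply F[16]=+0.232 → step 17: x=-0.017, v=-0.032, θ=0.003, ω=0.021
apply F[17]=+0.220 → step 18: x=-0.017, v=-0.030, θ=0.004, ω=0.017
apply F[18]=+0.208 → step 19: x=-0.018, v=-0.028, θ=0.004, ω=0.014
apply F[19]=+0.197 → step 20: x=-0.019, v=-0.026, θ=0.004, ω=0.011
Max |angle| over trajectory = 0.023 rad; bound = 0.135 → within bound.

Answer: yes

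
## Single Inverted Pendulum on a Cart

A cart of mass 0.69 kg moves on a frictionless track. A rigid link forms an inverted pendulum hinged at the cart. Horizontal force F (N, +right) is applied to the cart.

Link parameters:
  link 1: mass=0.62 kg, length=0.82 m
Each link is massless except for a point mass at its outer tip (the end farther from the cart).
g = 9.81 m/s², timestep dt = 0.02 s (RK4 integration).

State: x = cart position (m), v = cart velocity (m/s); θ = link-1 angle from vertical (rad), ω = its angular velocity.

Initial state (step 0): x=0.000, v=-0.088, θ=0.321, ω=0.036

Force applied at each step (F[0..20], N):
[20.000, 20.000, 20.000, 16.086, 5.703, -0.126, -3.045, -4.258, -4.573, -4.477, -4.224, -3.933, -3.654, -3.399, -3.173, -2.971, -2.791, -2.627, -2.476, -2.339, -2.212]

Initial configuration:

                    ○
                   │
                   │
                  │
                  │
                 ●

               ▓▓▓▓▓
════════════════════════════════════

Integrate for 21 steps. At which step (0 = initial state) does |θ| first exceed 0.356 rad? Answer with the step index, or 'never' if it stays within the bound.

Answer: never

Derivation:
apply F[0]=+20.000 → step 1: x=0.003, v=0.396, θ=0.317, ω=-0.450
apply F[1]=+20.000 → step 2: x=0.016, v=0.886, θ=0.303, ω=-0.945
apply F[2]=+20.000 → step 3: x=0.039, v=1.386, θ=0.279, ω=-1.460
apply F[3]=+16.086 → step 4: x=0.070, v=1.794, θ=0.246, ω=-1.878
apply F[4]=+5.703 → step 5: x=0.108, v=1.927, θ=0.207, ω=-1.983
apply F[5]=-0.126 → step 6: x=0.146, v=1.902, θ=0.168, ω=-1.908
apply F[6]=-3.045 → step 7: x=0.183, v=1.797, θ=0.132, ω=-1.746
apply F[7]=-4.258 → step 8: x=0.217, v=1.660, θ=0.099, ω=-1.553
apply F[8]=-4.573 → step 9: x=0.249, v=1.516, θ=0.070, ω=-1.358
apply F[9]=-4.477 → step 10: x=0.278, v=1.378, θ=0.044, ω=-1.176
apply F[10]=-4.224 → step 11: x=0.304, v=1.251, θ=0.022, ω=-1.013
apply F[11]=-3.933 → step 12: x=0.328, v=1.135, θ=0.004, ω=-0.869
apply F[12]=-3.654 → step 13: x=0.350, v=1.030, θ=-0.013, ω=-0.741
apply F[13]=-3.399 → step 14: x=0.370, v=0.935, θ=-0.026, ω=-0.630
apply F[14]=-3.173 → step 15: x=0.387, v=0.848, θ=-0.038, ω=-0.533
apply F[15]=-2.971 → step 16: x=0.404, v=0.770, θ=-0.048, ω=-0.447
apply F[16]=-2.791 → step 17: x=0.418, v=0.698, θ=-0.056, ω=-0.372
apply F[17]=-2.627 → step 18: x=0.432, v=0.632, θ=-0.063, ω=-0.306
apply F[18]=-2.476 → step 19: x=0.444, v=0.572, θ=-0.068, ω=-0.249
apply F[19]=-2.339 → step 20: x=0.454, v=0.517, θ=-0.073, ω=-0.199
apply F[20]=-2.212 → step 21: x=0.464, v=0.466, θ=-0.076, ω=-0.155
max |θ| = 0.321 ≤ 0.356 over all 22 states.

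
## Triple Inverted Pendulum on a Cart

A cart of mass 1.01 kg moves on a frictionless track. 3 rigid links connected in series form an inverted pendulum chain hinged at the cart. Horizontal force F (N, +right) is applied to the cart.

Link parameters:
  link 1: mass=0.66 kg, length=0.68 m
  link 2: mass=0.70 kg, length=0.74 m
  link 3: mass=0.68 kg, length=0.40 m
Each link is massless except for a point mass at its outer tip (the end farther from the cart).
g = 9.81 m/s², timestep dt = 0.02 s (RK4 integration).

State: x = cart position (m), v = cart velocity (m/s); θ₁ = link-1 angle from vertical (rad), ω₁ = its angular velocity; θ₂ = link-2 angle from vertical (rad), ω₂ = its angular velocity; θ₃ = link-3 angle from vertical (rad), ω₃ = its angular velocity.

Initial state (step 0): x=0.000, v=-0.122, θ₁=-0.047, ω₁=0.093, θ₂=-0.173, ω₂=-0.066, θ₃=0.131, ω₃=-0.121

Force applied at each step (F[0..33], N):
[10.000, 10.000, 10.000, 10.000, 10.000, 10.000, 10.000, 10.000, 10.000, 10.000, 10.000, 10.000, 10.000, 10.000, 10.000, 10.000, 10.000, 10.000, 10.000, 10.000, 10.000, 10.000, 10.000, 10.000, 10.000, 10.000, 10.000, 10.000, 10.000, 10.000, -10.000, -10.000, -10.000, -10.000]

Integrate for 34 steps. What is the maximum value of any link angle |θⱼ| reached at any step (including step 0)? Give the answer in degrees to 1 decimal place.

apply F[0]=+10.000 → step 1: x=-0.000, v=0.092, θ₁=-0.048, ω₁=-0.171, θ₂=-0.176, ω₂=-0.218, θ₃=0.131, ω₃=0.122
apply F[1]=+10.000 → step 2: x=0.004, v=0.307, θ₁=-0.054, ω₁=-0.438, θ₂=-0.182, ω₂=-0.369, θ₃=0.136, ω₃=0.364
apply F[2]=+10.000 → step 3: x=0.012, v=0.524, θ₁=-0.065, ω₁=-0.715, θ₂=-0.191, ω₂=-0.514, θ₃=0.146, ω₃=0.606
apply F[3]=+10.000 → step 4: x=0.025, v=0.744, θ₁=-0.083, ω₁=-1.006, θ₂=-0.202, ω₂=-0.648, θ₃=0.160, ω₃=0.842
apply F[4]=+10.000 → step 5: x=0.042, v=0.968, θ₁=-0.106, ω₁=-1.316, θ₂=-0.216, ω₂=-0.767, θ₃=0.179, ω₃=1.068
apply F[5]=+10.000 → step 6: x=0.063, v=1.193, θ₁=-0.135, ω₁=-1.646, θ₂=-0.233, ω₂=-0.864, θ₃=0.203, ω₃=1.274
apply F[6]=+10.000 → step 7: x=0.090, v=1.419, θ₁=-0.172, ω₁=-1.996, θ₂=-0.251, ω₂=-0.934, θ₃=0.230, ω₃=1.446
apply F[7]=+10.000 → step 8: x=0.120, v=1.641, θ₁=-0.215, ω₁=-2.361, θ₂=-0.270, ω₂=-0.975, θ₃=0.260, ω₃=1.568
apply F[8]=+10.000 → step 9: x=0.155, v=1.854, θ₁=-0.266, ω₁=-2.731, θ₂=-0.290, ω₂=-0.986, θ₃=0.292, ω₃=1.626
apply F[9]=+10.000 → step 10: x=0.194, v=2.052, θ₁=-0.324, ω₁=-3.094, θ₂=-0.309, ω₂=-0.975, θ₃=0.325, ω₃=1.609
apply F[10]=+10.000 → step 11: x=0.237, v=2.229, θ₁=-0.390, ω₁=-3.434, θ₂=-0.328, ω₂=-0.951, θ₃=0.356, ω₃=1.510
apply F[11]=+10.000 → step 12: x=0.283, v=2.380, θ₁=-0.462, ω₁=-3.741, θ₂=-0.347, ω₂=-0.930, θ₃=0.385, ω₃=1.335
apply F[12]=+10.000 → step 13: x=0.332, v=2.503, θ₁=-0.539, ω₁=-4.006, θ₂=-0.366, ω₂=-0.924, θ₃=0.409, ω₃=1.094
apply F[13]=+10.000 → step 14: x=0.383, v=2.598, θ₁=-0.622, ω₁=-4.229, θ₂=-0.384, ω₂=-0.946, θ₃=0.428, ω₃=0.802
apply F[14]=+10.000 → step 15: x=0.436, v=2.666, θ₁=-0.708, ω₁=-4.411, θ₂=-0.404, ω₂=-1.002, θ₃=0.441, ω₃=0.474
apply F[15]=+10.000 → step 16: x=0.490, v=2.709, θ₁=-0.798, ω₁=-4.559, θ₂=-0.425, ω₂=-1.096, θ₃=0.447, ω₃=0.124
apply F[16]=+10.000 → step 17: x=0.544, v=2.732, θ₁=-0.890, ω₁=-4.681, θ₂=-0.448, ω₂=-1.227, θ₃=0.446, ω₃=-0.239
apply F[17]=+10.000 → step 18: x=0.599, v=2.735, θ₁=-0.985, ω₁=-4.781, θ₂=-0.474, ω₂=-1.394, θ₃=0.437, ω₃=-0.610
apply F[18]=+10.000 → step 19: x=0.653, v=2.722, θ₁=-1.081, ω₁=-4.865, θ₂=-0.504, ω₂=-1.594, θ₃=0.421, ω₃=-0.987
apply F[19]=+10.000 → step 20: x=0.708, v=2.693, θ₁=-1.179, ω₁=-4.937, θ₂=-0.538, ω₂=-1.824, θ₃=0.398, ω₃=-1.371
apply F[20]=+10.000 → step 21: x=0.761, v=2.650, θ₁=-1.279, ω₁=-4.999, θ₂=-0.577, ω₂=-2.081, θ₃=0.366, ω₃=-1.765
apply F[21]=+10.000 → step 22: x=0.813, v=2.594, θ₁=-1.379, ω₁=-5.050, θ₂=-0.621, ω₂=-2.362, θ₃=0.327, ω₃=-2.173
apply F[22]=+10.000 → step 23: x=0.865, v=2.525, θ₁=-1.481, ω₁=-5.090, θ₂=-0.672, ω₂=-2.664, θ₃=0.279, ω₃=-2.600
apply F[23]=+10.000 → step 24: x=0.914, v=2.445, θ₁=-1.583, ω₁=-5.116, θ₂=-0.728, ω₂=-2.985, θ₃=0.223, ω₃=-3.055
apply F[24]=+10.000 → step 25: x=0.962, v=2.355, θ₁=-1.685, ω₁=-5.124, θ₂=-0.791, ω₂=-3.321, θ₃=0.157, ω₃=-3.544
apply F[25]=+10.000 → step 26: x=1.008, v=2.256, θ₁=-1.788, ω₁=-5.109, θ₂=-0.861, ω₂=-3.668, θ₃=0.081, ω₃=-4.077
apply F[26]=+10.000 → step 27: x=1.053, v=2.149, θ₁=-1.889, ω₁=-5.062, θ₂=-0.938, ω₂=-4.021, θ₃=-0.007, ω₃=-4.662
apply F[27]=+10.000 → step 28: x=1.094, v=2.038, θ₁=-1.990, ω₁=-4.975, θ₂=-1.022, ω₂=-4.374, θ₃=-0.106, ω₃=-5.310
apply F[28]=+10.000 → step 29: x=1.134, v=1.925, θ₁=-2.088, ω₁=-4.836, θ₂=-1.113, ω₂=-4.717, θ₃=-0.219, ω₃=-6.029
apply F[29]=+10.000 → step 30: x=1.171, v=1.812, θ₁=-2.183, ω₁=-4.632, θ₂=-1.210, ω₂=-5.042, θ₃=-0.348, ω₃=-6.829
apply F[30]=-10.000 → step 31: x=1.204, v=1.434, θ₁=-2.276, ω₁=-4.703, θ₂=-1.312, ω₂=-5.098, θ₃=-0.492, ω₃=-7.552
apply F[31]=-10.000 → step 32: x=1.229, v=1.037, θ₁=-2.371, ω₁=-4.747, θ₂=-1.414, ω₂=-5.174, θ₃=-0.650, ω₃=-8.339
apply F[32]=-10.000 → step 33: x=1.245, v=0.624, θ₁=-2.466, ω₁=-4.740, θ₂=-1.519, ω₂=-5.279, θ₃=-0.826, ω₃=-9.195
apply F[33]=-10.000 → step 34: x=1.254, v=0.200, θ₁=-2.560, ω₁=-4.648, θ₂=-1.626, ω₂=-5.428, θ₃=-1.019, ω₃=-10.115
Max |angle| over trajectory = 2.560 rad = 146.7°.

Answer: 146.7°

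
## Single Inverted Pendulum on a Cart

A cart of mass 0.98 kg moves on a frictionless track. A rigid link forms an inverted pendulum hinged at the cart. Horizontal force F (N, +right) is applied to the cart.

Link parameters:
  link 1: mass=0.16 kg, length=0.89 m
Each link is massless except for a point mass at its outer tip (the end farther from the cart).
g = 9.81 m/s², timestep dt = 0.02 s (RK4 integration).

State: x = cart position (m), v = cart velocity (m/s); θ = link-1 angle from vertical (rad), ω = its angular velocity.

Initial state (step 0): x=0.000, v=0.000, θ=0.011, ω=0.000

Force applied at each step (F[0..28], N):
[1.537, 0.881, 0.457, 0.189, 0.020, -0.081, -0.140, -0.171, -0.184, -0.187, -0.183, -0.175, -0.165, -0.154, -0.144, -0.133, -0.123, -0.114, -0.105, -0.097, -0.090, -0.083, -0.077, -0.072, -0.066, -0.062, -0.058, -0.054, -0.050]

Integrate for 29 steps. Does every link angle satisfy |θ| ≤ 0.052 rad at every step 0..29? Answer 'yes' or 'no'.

Answer: yes

Derivation:
apply F[0]=+1.537 → step 1: x=0.000, v=0.031, θ=0.011, ω=-0.032
apply F[1]=+0.881 → step 2: x=0.001, v=0.049, θ=0.010, ω=-0.050
apply F[2]=+0.457 → step 3: x=0.002, v=0.058, θ=0.009, ω=-0.058
apply F[3]=+0.189 → step 4: x=0.003, v=0.061, θ=0.008, ω=-0.060
apply F[4]=+0.020 → step 5: x=0.005, v=0.061, θ=0.006, ω=-0.059
apply F[5]=-0.081 → step 6: x=0.006, v=0.060, θ=0.005, ω=-0.056
apply F[6]=-0.140 → step 7: x=0.007, v=0.057, θ=0.004, ω=-0.051
apply F[7]=-0.171 → step 8: x=0.008, v=0.053, θ=0.003, ω=-0.046
apply F[8]=-0.184 → step 9: x=0.009, v=0.049, θ=0.002, ω=-0.041
apply F[9]=-0.187 → step 10: x=0.010, v=0.045, θ=0.002, ω=-0.037
apply F[10]=-0.183 → step 11: x=0.011, v=0.042, θ=0.001, ω=-0.032
apply F[11]=-0.175 → step 12: x=0.012, v=0.038, θ=0.000, ω=-0.028
apply F[12]=-0.165 → step 13: x=0.012, v=0.035, θ=-0.000, ω=-0.024
apply F[13]=-0.154 → step 14: x=0.013, v=0.031, θ=-0.001, ω=-0.021
apply F[14]=-0.144 → step 15: x=0.014, v=0.029, θ=-0.001, ω=-0.018
apply F[15]=-0.133 → step 16: x=0.014, v=0.026, θ=-0.001, ω=-0.015
apply F[16]=-0.123 → step 17: x=0.015, v=0.023, θ=-0.002, ω=-0.013
apply F[17]=-0.114 → step 18: x=0.015, v=0.021, θ=-0.002, ω=-0.010
apply F[18]=-0.105 → step 19: x=0.016, v=0.019, θ=-0.002, ω=-0.009
apply F[19]=-0.097 → step 20: x=0.016, v=0.017, θ=-0.002, ω=-0.007
apply F[20]=-0.090 → step 21: x=0.016, v=0.015, θ=-0.002, ω=-0.005
apply F[21]=-0.083 → step 22: x=0.017, v=0.014, θ=-0.003, ω=-0.004
apply F[22]=-0.077 → step 23: x=0.017, v=0.012, θ=-0.003, ω=-0.003
apply F[23]=-0.072 → step 24: x=0.017, v=0.011, θ=-0.003, ω=-0.002
apply F[24]=-0.066 → step 25: x=0.017, v=0.010, θ=-0.003, ω=-0.001
apply F[25]=-0.062 → step 26: x=0.017, v=0.008, θ=-0.003, ω=-0.001
apply F[26]=-0.058 → step 27: x=0.018, v=0.007, θ=-0.003, ω=0.000
apply F[27]=-0.054 → step 28: x=0.018, v=0.006, θ=-0.003, ω=0.001
apply F[28]=-0.050 → step 29: x=0.018, v=0.005, θ=-0.003, ω=0.001
Max |angle| over trajectory = 0.011 rad; bound = 0.052 → within bound.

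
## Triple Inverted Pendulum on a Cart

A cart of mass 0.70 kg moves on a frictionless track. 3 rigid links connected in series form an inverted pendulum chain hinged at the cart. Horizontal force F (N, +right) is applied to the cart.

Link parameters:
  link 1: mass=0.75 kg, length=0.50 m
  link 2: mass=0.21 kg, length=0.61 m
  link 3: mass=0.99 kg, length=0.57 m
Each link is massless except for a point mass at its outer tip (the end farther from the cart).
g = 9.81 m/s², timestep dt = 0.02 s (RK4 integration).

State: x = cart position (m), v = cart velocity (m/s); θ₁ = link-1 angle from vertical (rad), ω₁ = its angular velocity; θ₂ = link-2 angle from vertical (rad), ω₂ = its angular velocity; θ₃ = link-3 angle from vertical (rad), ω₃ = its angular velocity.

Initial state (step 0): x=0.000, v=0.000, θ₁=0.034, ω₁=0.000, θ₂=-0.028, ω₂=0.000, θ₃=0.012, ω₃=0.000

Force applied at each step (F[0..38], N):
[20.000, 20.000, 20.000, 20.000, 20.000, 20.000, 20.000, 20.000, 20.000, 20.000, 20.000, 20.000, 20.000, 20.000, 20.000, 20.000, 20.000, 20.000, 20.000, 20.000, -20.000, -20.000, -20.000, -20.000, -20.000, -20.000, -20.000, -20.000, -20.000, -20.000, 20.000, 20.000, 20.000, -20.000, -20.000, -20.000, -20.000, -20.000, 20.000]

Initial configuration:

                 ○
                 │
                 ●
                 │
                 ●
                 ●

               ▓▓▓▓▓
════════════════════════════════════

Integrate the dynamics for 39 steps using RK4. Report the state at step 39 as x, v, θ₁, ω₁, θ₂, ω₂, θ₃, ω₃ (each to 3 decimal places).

apply F[0]=+20.000 → step 1: x=0.006, v=0.554, θ₁=0.023, ω₁=-1.056, θ₂=-0.029, ω₂=-0.117, θ₃=0.013, ω₃=0.084
apply F[1]=+20.000 → step 2: x=0.022, v=1.120, θ₁=-0.009, ω₁=-2.163, θ₂=-0.032, ω₂=-0.206, θ₃=0.015, ω₃=0.161
apply F[2]=+20.000 → step 3: x=0.050, v=1.700, θ₁=-0.063, ω₁=-3.333, θ₂=-0.037, ω₂=-0.246, θ₃=0.019, ω₃=0.211
apply F[3]=+20.000 → step 4: x=0.090, v=2.264, θ₁=-0.142, ω₁=-4.490, θ₂=-0.042, ω₂=-0.245, θ₃=0.023, ω₃=0.200
apply F[4]=+20.000 → step 5: x=0.141, v=2.757, θ₁=-0.242, ω₁=-5.464, θ₂=-0.047, ω₂=-0.262, θ₃=0.026, ω₃=0.101
apply F[5]=+20.000 → step 6: x=0.200, v=3.135, θ₁=-0.358, ω₁=-6.121, θ₂=-0.053, ω₂=-0.377, θ₃=0.027, ω₃=-0.073
apply F[6]=+20.000 → step 7: x=0.265, v=3.399, θ₁=-0.485, ω₁=-6.480, θ₂=-0.063, ω₂=-0.626, θ₃=0.023, ω₃=-0.282
apply F[7]=+20.000 → step 8: x=0.335, v=3.580, θ₁=-0.616, ω₁=-6.645, θ₂=-0.079, ω₂=-0.988, θ₃=0.016, ω₃=-0.496
apply F[8]=+20.000 → step 9: x=0.408, v=3.707, θ₁=-0.750, ω₁=-6.707, θ₂=-0.103, ω₂=-1.425, θ₃=0.003, ω₃=-0.711
apply F[9]=+20.000 → step 10: x=0.483, v=3.796, θ₁=-0.884, ω₁=-6.719, θ₂=-0.136, ω₂=-1.905, θ₃=-0.013, ω₃=-0.932
apply F[10]=+20.000 → step 11: x=0.560, v=3.857, θ₁=-1.018, ω₁=-6.703, θ₂=-0.179, ω₂=-2.406, θ₃=-0.034, ω₃=-1.170
apply F[11]=+20.000 → step 12: x=0.637, v=3.896, θ₁=-1.152, ω₁=-6.669, θ₂=-0.233, ω₂=-2.908, θ₃=-0.060, ω₃=-1.438
apply F[12]=+20.000 → step 13: x=0.715, v=3.917, θ₁=-1.285, ω₁=-6.616, θ₂=-0.296, ω₂=-3.397, θ₃=-0.092, ω₃=-1.751
apply F[13]=+20.000 → step 14: x=0.794, v=3.925, θ₁=-1.417, ω₁=-6.542, θ₂=-0.368, ω₂=-3.858, θ₃=-0.130, ω₃=-2.122
apply F[14]=+20.000 → step 15: x=0.872, v=3.924, θ₁=-1.546, ω₁=-6.439, θ₂=-0.450, ω₂=-4.279, θ₃=-0.177, ω₃=-2.565
apply F[15]=+20.000 → step 16: x=0.951, v=3.919, θ₁=-1.674, ω₁=-6.300, θ₂=-0.539, ω₂=-4.647, θ₃=-0.234, ω₃=-3.095
apply F[16]=+20.000 → step 17: x=1.029, v=3.916, θ₁=-1.798, ω₁=-6.109, θ₂=-0.635, ω₂=-4.947, θ₃=-0.302, ω₃=-3.719
apply F[17]=+20.000 → step 18: x=1.107, v=3.921, θ₁=-1.918, ω₁=-5.848, θ₂=-0.736, ω₂=-5.167, θ₃=-0.383, ω₃=-4.447
apply F[18]=+20.000 → step 19: x=1.186, v=3.941, θ₁=-2.031, ω₁=-5.491, θ₂=-0.841, ω₂=-5.290, θ₃=-0.480, ω₃=-5.279
apply F[19]=+20.000 → step 20: x=1.265, v=3.983, θ₁=-2.137, ω₁=-5.001, θ₂=-0.947, ω₂=-5.301, θ₃=-0.595, ω₃=-6.212
apply F[20]=-20.000 → step 21: x=1.339, v=3.388, θ₁=-2.240, ω₁=-5.350, θ₂=-1.046, ω₂=-4.585, θ₃=-0.727, ω₃=-6.951
apply F[21]=-20.000 → step 22: x=1.400, v=2.741, θ₁=-2.351, ω₁=-5.763, θ₂=-1.131, ω₂=-3.971, θ₃=-0.873, ω₃=-7.660
apply F[22]=-20.000 → step 23: x=1.448, v=2.038, θ₁=-2.471, ω₁=-6.195, θ₂=-1.206, ω₂=-3.577, θ₃=-1.032, ω₃=-8.284
apply F[23]=-20.000 → step 24: x=1.482, v=1.288, θ₁=-2.599, ω₁=-6.603, θ₂=-1.277, ω₂=-3.579, θ₃=-1.203, ω₃=-8.704
apply F[24]=-20.000 → step 25: x=1.500, v=0.515, θ₁=-2.734, ω₁=-6.967, θ₂=-1.353, ω₂=-4.146, θ₃=-1.378, ω₃=-8.793
apply F[25]=-20.000 → step 26: x=1.502, v=-0.247, θ₁=-2.877, ω₁=-7.254, θ₂=-1.447, ω₂=-5.319, θ₃=-1.552, ω₃=-8.517
apply F[26]=-20.000 → step 27: x=1.490, v=-0.956, θ₁=-3.023, ω₁=-7.320, θ₂=-1.569, ω₂=-7.000, θ₃=-1.717, ω₃=-7.943
apply F[27]=-20.000 → step 28: x=1.465, v=-1.565, θ₁=-3.166, ω₁=-6.898, θ₂=-1.729, ω₂=-8.987, θ₃=-1.868, ω₃=-7.174
apply F[28]=-20.000 → step 29: x=1.428, v=-2.056, θ₁=-3.294, ω₁=-5.719, θ₂=-1.929, ω₂=-10.967, θ₃=-2.004, ω₃=-6.433
apply F[29]=-20.000 → step 30: x=1.383, v=-2.436, θ₁=-3.389, ω₁=-3.664, θ₂=-2.165, ω₂=-12.507, θ₃=-2.129, ω₃=-6.253
apply F[30]=+20.000 → step 31: x=1.342, v=-1.656, θ₁=-3.418, ω₁=0.872, θ₂=-2.419, ω₂=-12.742, θ₃=-2.262, ω₃=-7.259
apply F[31]=+20.000 → step 32: x=1.318, v=-0.711, θ₁=-3.352, ω₁=5.807, θ₂=-2.670, ω₂=-12.281, θ₃=-2.430, ω₃=-9.852
apply F[32]=+20.000 → step 33: x=1.315, v=0.379, θ₁=-3.180, ω₁=11.331, θ₂=-2.901, ω₂=-10.413, θ₃=-2.677, ω₃=-15.527
apply F[33]=-20.000 → step 34: x=1.312, v=-0.998, θ₁=-2.956, ω₁=9.626, θ₂=-3.060, ω₂=-6.199, θ₃=-3.065, ω₃=-21.581
apply F[34]=-20.000 → step 35: x=1.270, v=-3.077, θ₁=-2.832, ω₁=2.947, θ₂=-3.200, ω₂=-8.555, θ₃=-3.458, ω₃=-16.887
apply F[35]=-20.000 → step 36: x=1.195, v=-4.380, θ₁=-2.825, ω₁=-2.049, θ₂=-3.404, ω₂=-11.616, θ₃=-3.743, ω₃=-11.847
apply F[36]=-20.000 → step 37: x=1.096, v=-5.492, θ₁=-2.914, ω₁=-7.021, θ₂=-3.657, ω₂=-13.384, θ₃=-3.936, ω₃=-7.511
apply F[37]=-20.000 → step 38: x=0.976, v=-6.454, θ₁=-3.110, ω₁=-12.589, θ₂=-3.922, ω₂=-12.644, θ₃=-4.051, ω₃=-4.260
apply F[38]=+20.000 → step 39: x=0.855, v=-5.477, θ₁=-3.384, ω₁=-14.290, θ₂=-4.140, ω₂=-8.925, θ₃=-4.124, ω₃=-3.403

Answer: x=0.855, v=-5.477, θ₁=-3.384, ω₁=-14.290, θ₂=-4.140, ω₂=-8.925, θ₃=-4.124, ω₃=-3.403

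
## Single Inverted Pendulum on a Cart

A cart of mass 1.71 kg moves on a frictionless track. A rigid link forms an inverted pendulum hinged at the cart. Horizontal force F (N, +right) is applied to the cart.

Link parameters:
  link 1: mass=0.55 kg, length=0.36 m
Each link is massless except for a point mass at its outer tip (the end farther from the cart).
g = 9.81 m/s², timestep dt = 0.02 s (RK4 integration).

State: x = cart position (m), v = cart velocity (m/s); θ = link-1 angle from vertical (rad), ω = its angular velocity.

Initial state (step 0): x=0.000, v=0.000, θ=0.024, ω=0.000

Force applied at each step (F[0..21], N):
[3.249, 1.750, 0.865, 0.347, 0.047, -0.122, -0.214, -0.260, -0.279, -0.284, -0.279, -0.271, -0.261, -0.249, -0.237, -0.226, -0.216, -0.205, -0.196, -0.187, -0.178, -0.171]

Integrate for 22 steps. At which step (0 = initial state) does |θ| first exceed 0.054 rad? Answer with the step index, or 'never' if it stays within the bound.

apply F[0]=+3.249 → step 1: x=0.000, v=0.036, θ=0.023, ω=-0.088
apply F[1]=+1.750 → step 2: x=0.001, v=0.056, θ=0.021, ω=-0.129
apply F[2]=+0.865 → step 3: x=0.002, v=0.064, θ=0.018, ω=-0.143
apply F[3]=+0.347 → step 4: x=0.004, v=0.067, θ=0.015, ω=-0.143
apply F[4]=+0.047 → step 5: x=0.005, v=0.067, θ=0.013, ω=-0.134
apply F[5]=-0.122 → step 6: x=0.006, v=0.065, θ=0.010, ω=-0.122
apply F[6]=-0.214 → step 7: x=0.008, v=0.062, θ=0.008, ω=-0.109
apply F[7]=-0.260 → step 8: x=0.009, v=0.058, θ=0.006, ω=-0.095
apply F[8]=-0.279 → step 9: x=0.010, v=0.055, θ=0.004, ω=-0.083
apply F[9]=-0.284 → step 10: x=0.011, v=0.051, θ=0.002, ω=-0.071
apply F[10]=-0.279 → step 11: x=0.012, v=0.048, θ=0.001, ω=-0.061
apply F[11]=-0.271 → step 12: x=0.013, v=0.045, θ=-0.000, ω=-0.052
apply F[12]=-0.261 → step 13: x=0.014, v=0.042, θ=-0.001, ω=-0.044
apply F[13]=-0.249 → step 14: x=0.015, v=0.039, θ=-0.002, ω=-0.037
apply F[14]=-0.237 → step 15: x=0.015, v=0.036, θ=-0.002, ω=-0.031
apply F[15]=-0.226 → step 16: x=0.016, v=0.034, θ=-0.003, ω=-0.025
apply F[16]=-0.216 → step 17: x=0.017, v=0.032, θ=-0.003, ω=-0.020
apply F[17]=-0.205 → step 18: x=0.017, v=0.029, θ=-0.004, ω=-0.016
apply F[18]=-0.196 → step 19: x=0.018, v=0.027, θ=-0.004, ω=-0.013
apply F[19]=-0.187 → step 20: x=0.019, v=0.025, θ=-0.004, ω=-0.010
apply F[20]=-0.178 → step 21: x=0.019, v=0.024, θ=-0.005, ω=-0.007
apply F[21]=-0.171 → step 22: x=0.019, v=0.022, θ=-0.005, ω=-0.005
max |θ| = 0.024 ≤ 0.054 over all 23 states.

Answer: never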